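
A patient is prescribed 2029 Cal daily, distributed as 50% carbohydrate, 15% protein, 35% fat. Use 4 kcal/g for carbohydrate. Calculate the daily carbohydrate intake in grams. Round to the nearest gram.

254 g/day

Carbohydrate energy = 50% × 2029 = 1014.5 kcal.
At 4 kcal/g: 1014.5 ÷ 4 = 253.625 g.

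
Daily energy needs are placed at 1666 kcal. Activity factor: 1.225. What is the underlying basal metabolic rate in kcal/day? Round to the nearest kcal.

BMR = TEE ÷ activity factor = 1666 ÷ 1.225 = 1360 kcal/day.

1360 kcal/day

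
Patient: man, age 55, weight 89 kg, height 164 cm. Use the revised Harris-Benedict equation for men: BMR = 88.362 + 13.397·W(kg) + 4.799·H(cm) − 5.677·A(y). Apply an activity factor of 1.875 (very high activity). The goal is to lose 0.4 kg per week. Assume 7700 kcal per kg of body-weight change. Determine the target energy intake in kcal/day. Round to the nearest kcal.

Harris-Benedict: BMR = 88.362 + 13.397(89) + 4.799(164) − 5.677(55) = 1755.496 kcal/day.
TEE = 1755.496 × 1.875 = 3291.555 kcal/day.
Required daily deficit = 0.4 × 7700 ÷ 7 = 440 kcal/day.
Target intake = 3291.555 − 440 = 2851.555 kcal/day.

2852 kcal/day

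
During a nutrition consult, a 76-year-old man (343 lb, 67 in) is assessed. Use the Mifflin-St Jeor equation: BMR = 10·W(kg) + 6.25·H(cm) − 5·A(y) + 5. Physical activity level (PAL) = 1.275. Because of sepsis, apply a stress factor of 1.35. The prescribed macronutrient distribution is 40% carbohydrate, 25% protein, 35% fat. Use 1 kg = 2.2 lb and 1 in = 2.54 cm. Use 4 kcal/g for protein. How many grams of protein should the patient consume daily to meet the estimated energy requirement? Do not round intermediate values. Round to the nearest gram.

242 g/day

Convert to metric: weight = 343 ÷ 2.2 = 155.9091 kg; height = 67 × 2.54 = 170.18 cm.
Mifflin-St Jeor (male): BMR = 10(155.9091) + 6.25(170.18) − 5(76) + 5 = 1559.0909 + 1063.625 − 380 + 5 = 2247.7159 kcal/day.
TEE = 2247.7159 × 1.275 = 2865.8378 kcal/day.
With stress factor 1.35: 2865.8378 × 1.35 = 3868.881 kcal/day.
Protein energy = 25% × 3868.881 = 967.2203 kcal.
Protein = 967.2203 ÷ 4 kcal/g = 241.8051 g.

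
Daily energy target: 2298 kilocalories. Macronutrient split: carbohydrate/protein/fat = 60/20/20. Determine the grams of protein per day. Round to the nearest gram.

Protein energy = 20% × 2298 = 459.6 kcal.
At 4 kcal/g: 459.6 ÷ 4 = 114.9 g.

115 g/day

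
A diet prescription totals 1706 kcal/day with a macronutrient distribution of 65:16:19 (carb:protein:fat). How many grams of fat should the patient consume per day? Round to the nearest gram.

Fat energy = 19% × 1706 = 324.14 kcal.
At 9 kcal/g: 324.14 ÷ 9 = 36.0156 g.

36 g/day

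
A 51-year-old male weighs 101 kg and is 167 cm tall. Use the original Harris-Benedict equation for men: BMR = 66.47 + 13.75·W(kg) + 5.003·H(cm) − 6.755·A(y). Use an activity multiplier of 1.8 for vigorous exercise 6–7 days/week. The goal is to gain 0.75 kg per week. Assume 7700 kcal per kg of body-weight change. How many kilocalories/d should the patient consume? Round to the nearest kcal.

4328 kilocalories/d

Harris-Benedict: BMR = 66.47 + 13.75(101) + 5.003(167) − 6.755(51) = 1946.216 kcal/day.
TEE = 1946.216 × 1.8 = 3503.1888 kcal/day.
Required daily surplus = 0.75 × 7700 ÷ 7 = 825 kcal/day.
Target intake = 3503.1888 + 825 = 4328.1888 kcal/day.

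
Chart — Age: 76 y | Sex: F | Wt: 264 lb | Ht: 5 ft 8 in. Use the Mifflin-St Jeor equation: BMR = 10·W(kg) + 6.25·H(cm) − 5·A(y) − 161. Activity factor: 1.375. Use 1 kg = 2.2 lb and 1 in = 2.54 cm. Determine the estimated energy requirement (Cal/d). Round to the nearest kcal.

Convert to metric: weight = 264 ÷ 2.2 = 120 kg; height = (5×12 + 8) × 2.54 = 68 × 2.54 = 172.72 cm.
Mifflin-St Jeor (female): BMR = 10(120) + 6.25(172.72) − 5(76) − 161 = 1200 + 1079.5 − 380 − 161 = 1738.5 kcal/day.
TEE = BMR × activity factor = 1738.5 × 1.375 = 2390.4375 kcal/day.

2390 Cal/d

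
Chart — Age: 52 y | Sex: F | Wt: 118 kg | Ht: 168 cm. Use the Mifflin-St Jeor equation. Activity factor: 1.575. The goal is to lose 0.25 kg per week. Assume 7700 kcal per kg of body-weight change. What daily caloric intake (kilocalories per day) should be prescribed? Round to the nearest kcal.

2574 kilocalories per day

Mifflin-St Jeor (female): BMR = 10(118) + 6.25(168) − 5(52) − 161 = 1180 + 1050 − 260 − 161 = 1809 kcal/day.
TEE = 1809 × 1.575 = 2849.175 kcal/day.
Required daily deficit = 0.25 × 7700 ÷ 7 = 275 kcal/day.
Target intake = 2849.175 − 275 = 2574.175 kcal/day.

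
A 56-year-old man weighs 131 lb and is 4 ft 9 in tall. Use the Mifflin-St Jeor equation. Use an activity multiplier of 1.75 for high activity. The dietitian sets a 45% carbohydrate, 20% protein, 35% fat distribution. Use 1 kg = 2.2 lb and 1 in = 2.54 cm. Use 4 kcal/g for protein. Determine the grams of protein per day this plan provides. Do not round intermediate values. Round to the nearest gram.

Convert to metric: weight = 131 ÷ 2.2 = 59.5455 kg; height = (4×12 + 9) × 2.54 = 57 × 2.54 = 144.78 cm.
Mifflin-St Jeor (male): BMR = 10(59.5455) + 6.25(144.78) − 5(56) + 5 = 595.4545 + 904.875 − 280 + 5 = 1225.3295 kcal/day.
TEE = 1225.3295 × 1.75 = 2144.3267 kcal/day.
Protein energy = 20% × 2144.3267 = 428.8653 kcal.
Protein = 428.8653 ÷ 4 kcal/g = 107.2163 g.

107 g/day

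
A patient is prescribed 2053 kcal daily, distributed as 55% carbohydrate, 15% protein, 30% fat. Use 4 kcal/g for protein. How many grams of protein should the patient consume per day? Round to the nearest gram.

Protein energy = 15% × 2053 = 307.95 kcal.
At 4 kcal/g: 307.95 ÷ 4 = 76.9875 g.

77 g/day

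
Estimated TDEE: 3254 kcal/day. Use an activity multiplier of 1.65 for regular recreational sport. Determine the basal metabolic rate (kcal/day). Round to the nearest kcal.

1972 kcal/day

BMR = TEE ÷ activity factor = 3254 ÷ 1.65 = 1972.1212 kcal/day.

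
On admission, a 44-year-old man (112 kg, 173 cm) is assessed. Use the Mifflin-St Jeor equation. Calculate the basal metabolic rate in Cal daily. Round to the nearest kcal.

Mifflin-St Jeor (male): BMR = 10(112) + 6.25(173) − 5(44) + 5 = 1120 + 1081.25 − 220 + 5 = 1986.25 kcal/day.

1986 Cal daily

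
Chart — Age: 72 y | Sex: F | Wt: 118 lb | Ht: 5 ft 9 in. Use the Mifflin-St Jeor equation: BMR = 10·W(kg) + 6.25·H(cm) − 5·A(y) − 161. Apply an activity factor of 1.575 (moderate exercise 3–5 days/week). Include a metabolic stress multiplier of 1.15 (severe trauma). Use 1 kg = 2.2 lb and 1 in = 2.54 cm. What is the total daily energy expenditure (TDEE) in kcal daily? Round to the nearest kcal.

2012 kcal daily

Convert to metric: weight = 118 ÷ 2.2 = 53.6364 kg; height = (5×12 + 9) × 2.54 = 69 × 2.54 = 175.26 cm.
Mifflin-St Jeor (female): BMR = 10(53.6364) + 6.25(175.26) − 5(72) − 161 = 536.3636 + 1095.375 − 360 − 161 = 1110.7386 kcal/day.
TEE = BMR × activity factor = 1110.7386 × 1.575 = 1749.4134 kcal/day.
Apply stress factor: 1749.4134 × 1.15 = 2011.8254 kcal/day.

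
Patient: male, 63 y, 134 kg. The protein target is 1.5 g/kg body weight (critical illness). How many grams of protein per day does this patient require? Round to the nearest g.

Protein = 1.5 g/kg × 134 kg = 201 g/day.

201 g/day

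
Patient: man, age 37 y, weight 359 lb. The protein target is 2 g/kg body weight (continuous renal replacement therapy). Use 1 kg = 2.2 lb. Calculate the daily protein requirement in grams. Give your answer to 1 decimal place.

326.4 g/day

Weight in kg = 359 ÷ 2.2 = 163.1818 kg.
Protein = 2 g/kg × 163.1818 kg = 326.3636 g/day.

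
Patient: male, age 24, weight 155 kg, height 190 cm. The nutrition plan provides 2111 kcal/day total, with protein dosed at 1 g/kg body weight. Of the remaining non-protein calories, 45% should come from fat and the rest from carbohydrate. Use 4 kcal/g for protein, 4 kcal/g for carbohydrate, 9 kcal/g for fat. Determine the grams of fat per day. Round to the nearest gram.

Protein = 1 × 155 = 155 g → 155 × 4 = 620 kcal.
Non-protein calories = 2111 − 620 = 1491 kcal.
Fat: 45% × 1491 = 670.95 kcal; carbohydrate: 820.05 kcal.
Fat: 670.95 kcal ÷ 9 kcal/g = 74.55 g.

75 g/day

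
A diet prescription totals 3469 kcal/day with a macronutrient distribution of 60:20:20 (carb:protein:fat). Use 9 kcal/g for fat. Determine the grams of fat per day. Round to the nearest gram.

Fat energy = 20% × 3469 = 693.8 kcal.
At 9 kcal/g: 693.8 ÷ 9 = 77.0889 g.

77 g/day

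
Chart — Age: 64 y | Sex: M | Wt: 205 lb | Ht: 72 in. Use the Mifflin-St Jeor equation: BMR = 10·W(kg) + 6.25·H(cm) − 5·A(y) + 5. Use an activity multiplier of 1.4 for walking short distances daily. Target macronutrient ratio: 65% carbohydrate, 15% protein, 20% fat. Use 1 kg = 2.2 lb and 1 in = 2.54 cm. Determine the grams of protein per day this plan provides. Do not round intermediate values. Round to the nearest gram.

Convert to metric: weight = 205 ÷ 2.2 = 93.1818 kg; height = 72 × 2.54 = 182.88 cm.
Mifflin-St Jeor (male): BMR = 10(93.1818) + 6.25(182.88) − 5(64) + 5 = 931.8182 + 1143 − 320 + 5 = 1759.8182 kcal/day.
TEE = 1759.8182 × 1.4 = 2463.7455 kcal/day.
Protein energy = 15% × 2463.7455 = 369.5618 kcal.
Protein = 369.5618 ÷ 4 kcal/g = 92.3905 g.

92 g/day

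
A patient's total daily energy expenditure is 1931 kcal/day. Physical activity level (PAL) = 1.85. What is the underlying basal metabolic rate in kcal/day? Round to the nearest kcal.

1044 kcal/day

BMR = TEE ÷ activity factor = 1931 ÷ 1.85 = 1043.7838 kcal/day.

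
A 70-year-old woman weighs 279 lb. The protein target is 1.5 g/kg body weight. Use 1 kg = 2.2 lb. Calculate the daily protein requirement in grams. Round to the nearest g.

190 g/day

Weight in kg = 279 ÷ 2.2 = 126.8182 kg.
Protein = 1.5 g/kg × 126.8182 kg = 190.2273 g/day.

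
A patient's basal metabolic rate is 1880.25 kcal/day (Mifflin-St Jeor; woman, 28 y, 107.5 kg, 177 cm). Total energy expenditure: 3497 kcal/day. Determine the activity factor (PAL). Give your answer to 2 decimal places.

1.86

Activity factor = TEE ÷ BMR = 3497 ÷ 1880.25 = 1.86.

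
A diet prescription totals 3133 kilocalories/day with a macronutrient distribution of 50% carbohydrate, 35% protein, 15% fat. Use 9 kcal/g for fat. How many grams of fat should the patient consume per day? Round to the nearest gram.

52 g/day

Fat energy = 15% × 3133 = 469.95 kcal.
At 9 kcal/g: 469.95 ÷ 9 = 52.2167 g.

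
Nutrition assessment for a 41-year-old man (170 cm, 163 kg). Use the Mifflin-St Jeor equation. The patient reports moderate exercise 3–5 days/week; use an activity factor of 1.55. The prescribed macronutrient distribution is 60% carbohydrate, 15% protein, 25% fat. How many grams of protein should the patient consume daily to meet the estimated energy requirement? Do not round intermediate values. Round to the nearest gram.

145 g/day

Mifflin-St Jeor (male): BMR = 10(163) + 6.25(170) − 5(41) + 5 = 1630 + 1062.5 − 205 + 5 = 2492.5 kcal/day.
TEE = 2492.5 × 1.55 = 3863.375 kcal/day.
Protein energy = 15% × 3863.375 = 579.5063 kcal.
Protein = 579.5063 ÷ 4 kcal/g = 144.8766 g.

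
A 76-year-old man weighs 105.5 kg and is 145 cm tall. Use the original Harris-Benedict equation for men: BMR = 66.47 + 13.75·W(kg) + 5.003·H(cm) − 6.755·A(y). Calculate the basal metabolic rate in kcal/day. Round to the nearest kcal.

1729 kcal/day

Harris-Benedict: BMR = 66.47 + 13.75(105.5) + 5.003(145) − 6.755(76) = 1729.15 kcal/day.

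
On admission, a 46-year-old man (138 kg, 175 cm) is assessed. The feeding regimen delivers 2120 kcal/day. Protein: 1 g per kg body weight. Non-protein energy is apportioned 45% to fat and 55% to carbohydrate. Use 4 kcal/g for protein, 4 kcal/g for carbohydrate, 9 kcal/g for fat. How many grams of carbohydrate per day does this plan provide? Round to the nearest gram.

Protein = 1 × 138 = 138 g → 138 × 4 = 552 kcal.
Non-protein calories = 2120 − 552 = 1568 kcal.
Fat: 45% × 1568 = 705.6 kcal; carbohydrate: 862.4 kcal.
Carbohydrate: 862.4 kcal ÷ 4 kcal/g = 215.6 g.

216 g/day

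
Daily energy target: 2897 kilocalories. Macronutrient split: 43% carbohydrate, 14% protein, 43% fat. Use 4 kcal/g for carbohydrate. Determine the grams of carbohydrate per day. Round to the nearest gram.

311 g/day

Carbohydrate energy = 43% × 2897 = 1245.71 kcal.
At 4 kcal/g: 1245.71 ÷ 4 = 311.4275 g.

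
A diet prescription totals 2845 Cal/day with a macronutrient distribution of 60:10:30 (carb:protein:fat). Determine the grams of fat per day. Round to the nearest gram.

95 g/day

Fat energy = 30% × 2845 = 853.5 kcal.
At 9 kcal/g: 853.5 ÷ 9 = 94.8333 g.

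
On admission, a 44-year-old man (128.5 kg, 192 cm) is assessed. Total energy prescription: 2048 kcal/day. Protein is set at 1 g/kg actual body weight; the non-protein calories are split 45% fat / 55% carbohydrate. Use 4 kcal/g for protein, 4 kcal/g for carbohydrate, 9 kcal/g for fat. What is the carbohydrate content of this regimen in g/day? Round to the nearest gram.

211 g/day

Protein = 1 × 128.5 = 128.5 g → 128.5 × 4 = 514 kcal.
Non-protein calories = 2048 − 514 = 1534 kcal.
Fat: 45% × 1534 = 690.3 kcal; carbohydrate: 843.7 kcal.
Carbohydrate: 843.7 kcal ÷ 4 kcal/g = 210.925 g.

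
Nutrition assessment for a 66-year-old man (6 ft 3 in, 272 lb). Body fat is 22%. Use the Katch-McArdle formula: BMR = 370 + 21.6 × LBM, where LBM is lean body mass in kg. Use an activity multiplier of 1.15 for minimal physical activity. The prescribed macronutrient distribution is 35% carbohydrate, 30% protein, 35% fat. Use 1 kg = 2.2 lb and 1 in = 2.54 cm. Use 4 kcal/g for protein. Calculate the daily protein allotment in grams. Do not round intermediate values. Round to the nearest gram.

212 g/day

Convert to metric: weight = 272 ÷ 2.2 = 123.6364 kg; height = (6×12 + 3) × 2.54 = 75 × 2.54 = 190.5 cm.
LBM = 123.6364 × (1 − 0.22) = 96.4364 kg. Katch-McArdle: BMR = 370 + 21.6 × 96.4364 = 2453.0255 kcal/day.
TEE = 2453.0255 × 1.15 = 2820.9793 kcal/day.
Protein energy = 30% × 2820.9793 = 846.2938 kcal.
Protein = 846.2938 ÷ 4 kcal/g = 211.5734 g.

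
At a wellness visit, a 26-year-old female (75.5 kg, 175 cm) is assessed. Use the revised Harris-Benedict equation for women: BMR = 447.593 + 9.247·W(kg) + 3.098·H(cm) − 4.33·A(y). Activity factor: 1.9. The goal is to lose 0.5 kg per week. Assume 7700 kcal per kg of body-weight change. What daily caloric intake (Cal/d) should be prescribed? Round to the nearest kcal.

Harris-Benedict: BMR = 447.593 + 9.247(75.5) + 3.098(175) − 4.33(26) = 1575.3115 kcal/day.
TEE = 1575.3115 × 1.9 = 2993.0919 kcal/day.
Required daily deficit = 0.5 × 7700 ÷ 7 = 550 kcal/day.
Target intake = 2993.0919 − 550 = 2443.0919 kcal/day.

2443 Cal/d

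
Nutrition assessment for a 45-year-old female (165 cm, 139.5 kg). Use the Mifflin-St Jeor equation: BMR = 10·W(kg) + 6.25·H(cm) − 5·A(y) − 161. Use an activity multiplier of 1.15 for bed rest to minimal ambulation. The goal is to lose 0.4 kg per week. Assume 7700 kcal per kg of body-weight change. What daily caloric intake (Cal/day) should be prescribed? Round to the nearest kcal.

Mifflin-St Jeor (female): BMR = 10(139.5) + 6.25(165) − 5(45) − 161 = 1395 + 1031.25 − 225 − 161 = 2040.25 kcal/day.
TEE = 2040.25 × 1.15 = 2346.2875 kcal/day.
Required daily deficit = 0.4 × 7700 ÷ 7 = 440 kcal/day.
Target intake = 2346.2875 − 440 = 1906.2875 kcal/day.

1906 Cal/day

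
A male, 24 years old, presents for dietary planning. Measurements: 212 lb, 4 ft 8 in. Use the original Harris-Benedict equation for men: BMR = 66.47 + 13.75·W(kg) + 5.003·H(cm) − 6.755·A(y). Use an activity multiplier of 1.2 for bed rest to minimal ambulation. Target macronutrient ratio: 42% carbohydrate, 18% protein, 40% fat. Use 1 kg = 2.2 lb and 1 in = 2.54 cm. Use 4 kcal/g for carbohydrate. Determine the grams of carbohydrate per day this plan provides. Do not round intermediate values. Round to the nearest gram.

245 g/day

Convert to metric: weight = 212 ÷ 2.2 = 96.3636 kg; height = (4×12 + 8) × 2.54 = 56 × 2.54 = 142.24 cm.
Harris-Benedict: BMR = 66.47 + 13.75(96.3636) + 5.003(142.24) − 6.755(24) = 1940.9767 kcal/day.
TEE = 1940.9767 × 1.2 = 2329.1721 kcal/day.
Carbohydrate energy = 42% × 2329.1721 = 978.2523 kcal.
Carbohydrate = 978.2523 ÷ 4 kcal/g = 244.5631 g.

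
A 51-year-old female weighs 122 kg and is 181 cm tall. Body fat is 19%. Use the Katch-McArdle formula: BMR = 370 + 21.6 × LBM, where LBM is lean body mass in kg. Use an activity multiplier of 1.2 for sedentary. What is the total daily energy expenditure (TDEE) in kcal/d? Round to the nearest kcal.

LBM = 122 × (1 − 0.19) = 98.82 kg. Katch-McArdle: BMR = 370 + 21.6 × 98.82 = 2504.512 kcal/day.
TEE = BMR × activity factor = 2504.512 × 1.2 = 3005.4144 kcal/day.

3005 kcal/d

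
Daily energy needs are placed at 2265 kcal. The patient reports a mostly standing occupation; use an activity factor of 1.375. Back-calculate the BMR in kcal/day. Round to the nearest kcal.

1647 kcal/day

BMR = TEE ÷ activity factor = 2265 ÷ 1.375 = 1647.2727 kcal/day.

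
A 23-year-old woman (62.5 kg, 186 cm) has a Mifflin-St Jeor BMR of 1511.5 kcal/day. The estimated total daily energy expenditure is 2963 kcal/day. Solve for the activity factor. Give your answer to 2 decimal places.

Activity factor = TEE ÷ BMR = 2963 ÷ 1511.5 = 1.96.

1.96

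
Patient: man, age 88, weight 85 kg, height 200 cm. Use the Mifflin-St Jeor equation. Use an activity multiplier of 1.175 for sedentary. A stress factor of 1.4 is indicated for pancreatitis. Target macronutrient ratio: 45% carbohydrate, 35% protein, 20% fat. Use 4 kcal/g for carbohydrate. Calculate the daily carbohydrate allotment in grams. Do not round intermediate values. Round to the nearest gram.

Mifflin-St Jeor (male): BMR = 10(85) + 6.25(200) − 5(88) + 5 = 850 + 1250 − 440 + 5 = 1665 kcal/day.
TEE = 1665 × 1.175 = 1956.375 kcal/day.
With stress factor 1.4: 1956.375 × 1.4 = 2738.925 kcal/day.
Carbohydrate energy = 45% × 2738.925 = 1232.5163 kcal.
Carbohydrate = 1232.5163 ÷ 4 kcal/g = 308.1291 g.

308 g/day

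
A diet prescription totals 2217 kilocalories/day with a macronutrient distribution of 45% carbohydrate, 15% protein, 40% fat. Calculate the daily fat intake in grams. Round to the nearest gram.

99 g/day

Fat energy = 40% × 2217 = 886.8 kcal.
At 9 kcal/g: 886.8 ÷ 9 = 98.5333 g.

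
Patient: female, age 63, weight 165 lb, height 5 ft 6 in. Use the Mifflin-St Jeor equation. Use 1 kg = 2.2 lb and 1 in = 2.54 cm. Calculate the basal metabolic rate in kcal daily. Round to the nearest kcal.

1322 kcal daily

Convert to metric: weight = 165 ÷ 2.2 = 75 kg; height = (5×12 + 6) × 2.54 = 66 × 2.54 = 167.64 cm.
Mifflin-St Jeor (female): BMR = 10(75) + 6.25(167.64) − 5(63) − 161 = 750 + 1047.75 − 315 − 161 = 1321.75 kcal/day.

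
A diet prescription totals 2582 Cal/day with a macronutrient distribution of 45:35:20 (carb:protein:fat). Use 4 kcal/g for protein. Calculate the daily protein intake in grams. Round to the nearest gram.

Protein energy = 35% × 2582 = 903.7 kcal.
At 4 kcal/g: 903.7 ÷ 4 = 225.925 g.

226 g/day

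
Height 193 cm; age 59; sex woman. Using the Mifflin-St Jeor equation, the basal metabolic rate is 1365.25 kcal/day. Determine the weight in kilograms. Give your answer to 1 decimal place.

1365.25 = 10·W + 6.25(193) − 5(59) − 161
10·W = 1365.25 − 750.25 = 615, so W = 61.5 kg.

61.5 kg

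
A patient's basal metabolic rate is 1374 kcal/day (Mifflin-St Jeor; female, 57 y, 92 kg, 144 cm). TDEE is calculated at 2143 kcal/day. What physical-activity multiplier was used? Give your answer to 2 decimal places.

1.56

Activity factor = TEE ÷ BMR = 2143 ÷ 1374 = 1.56.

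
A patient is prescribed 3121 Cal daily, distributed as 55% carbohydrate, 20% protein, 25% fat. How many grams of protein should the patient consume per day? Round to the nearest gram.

156 g/day

Protein energy = 20% × 3121 = 624.2 kcal.
At 4 kcal/g: 624.2 ÷ 4 = 156.05 g.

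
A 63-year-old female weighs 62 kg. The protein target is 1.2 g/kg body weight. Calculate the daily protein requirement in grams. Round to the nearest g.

74 g/day

Protein = 1.2 g/kg × 62 kg = 74.4 g/day.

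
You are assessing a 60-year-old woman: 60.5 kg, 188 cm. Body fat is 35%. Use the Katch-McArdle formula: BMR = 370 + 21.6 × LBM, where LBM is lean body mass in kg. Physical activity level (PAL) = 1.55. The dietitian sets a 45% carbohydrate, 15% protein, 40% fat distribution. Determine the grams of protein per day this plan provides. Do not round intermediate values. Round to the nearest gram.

71 g/day

LBM = 60.5 × (1 − 0.35) = 39.325 kg. Katch-McArdle: BMR = 370 + 21.6 × 39.325 = 1219.42 kcal/day.
TEE = 1219.42 × 1.55 = 1890.101 kcal/day.
Protein energy = 15% × 1890.101 = 283.5152 kcal.
Protein = 283.5152 ÷ 4 kcal/g = 70.8788 g.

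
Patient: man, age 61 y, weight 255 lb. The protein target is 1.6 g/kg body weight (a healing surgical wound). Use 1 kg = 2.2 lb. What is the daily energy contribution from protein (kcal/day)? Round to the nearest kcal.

Weight in kg = 255 ÷ 2.2 = 115.9091 kg.
Protein = 1.6 g/kg × 115.9091 kg = 185.4545 g/day.
Protein energy = 185.4545 g × 4 kcal/g = 741.8182 kcal/day.

742 kcal/day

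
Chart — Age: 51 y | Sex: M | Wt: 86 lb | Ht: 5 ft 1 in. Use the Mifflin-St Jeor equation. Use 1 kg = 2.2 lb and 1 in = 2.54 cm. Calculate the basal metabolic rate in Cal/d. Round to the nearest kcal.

Convert to metric: weight = 86 ÷ 2.2 = 39.0909 kg; height = (5×12 + 1) × 2.54 = 61 × 2.54 = 154.94 cm.
Mifflin-St Jeor (male): BMR = 10(39.0909) + 6.25(154.94) − 5(51) + 5 = 390.9091 + 968.375 − 255 + 5 = 1109.2841 kcal/day.

1109 Cal/d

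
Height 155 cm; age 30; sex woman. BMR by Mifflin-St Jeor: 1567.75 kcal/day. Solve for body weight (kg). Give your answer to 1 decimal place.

1567.75 = 10·W + 6.25(155) − 5(30) − 161
10·W = 1567.75 − 657.75 = 910, so W = 91 kg.

91.0 kg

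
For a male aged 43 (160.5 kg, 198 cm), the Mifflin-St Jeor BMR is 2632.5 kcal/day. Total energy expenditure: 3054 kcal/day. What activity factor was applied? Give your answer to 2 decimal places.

1.16

Activity factor = TEE ÷ BMR = 3054 ÷ 2632.5 = 1.16.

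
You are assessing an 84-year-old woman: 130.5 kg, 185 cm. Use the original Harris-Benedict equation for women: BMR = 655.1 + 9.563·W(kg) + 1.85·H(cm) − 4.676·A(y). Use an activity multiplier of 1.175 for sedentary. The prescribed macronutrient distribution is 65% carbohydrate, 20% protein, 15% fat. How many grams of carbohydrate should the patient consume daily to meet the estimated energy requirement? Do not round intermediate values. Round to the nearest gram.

Harris-Benedict: BMR = 655.1 + 9.563(130.5) + 1.85(185) − 4.676(84) = 1852.5375 kcal/day.
TEE = 1852.5375 × 1.175 = 2176.7316 kcal/day.
Carbohydrate energy = 65% × 2176.7316 = 1414.8755 kcal.
Carbohydrate = 1414.8755 ÷ 4 kcal/g = 353.7189 g.

354 g/day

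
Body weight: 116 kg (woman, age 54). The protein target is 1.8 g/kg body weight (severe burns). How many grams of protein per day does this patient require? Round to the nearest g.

Protein = 1.8 g/kg × 116 kg = 208.8 g/day.

209 g/day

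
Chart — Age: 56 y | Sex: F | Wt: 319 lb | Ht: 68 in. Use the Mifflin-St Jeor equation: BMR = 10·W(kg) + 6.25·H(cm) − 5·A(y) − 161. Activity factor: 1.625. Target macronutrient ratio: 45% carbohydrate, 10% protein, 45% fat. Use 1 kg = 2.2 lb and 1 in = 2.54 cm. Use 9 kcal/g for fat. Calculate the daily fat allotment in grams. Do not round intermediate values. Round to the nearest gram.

Convert to metric: weight = 319 ÷ 2.2 = 145 kg; height = 68 × 2.54 = 172.72 cm.
Mifflin-St Jeor (female): BMR = 10(145) + 6.25(172.72) − 5(56) − 161 = 1450 + 1079.5 − 280 − 161 = 2088.5 kcal/day.
TEE = 2088.5 × 1.625 = 3393.8125 kcal/day.
Fat energy = 45% × 3393.8125 = 1527.2156 kcal.
Fat = 1527.2156 ÷ 9 kcal/g = 169.6906 g.

170 g/day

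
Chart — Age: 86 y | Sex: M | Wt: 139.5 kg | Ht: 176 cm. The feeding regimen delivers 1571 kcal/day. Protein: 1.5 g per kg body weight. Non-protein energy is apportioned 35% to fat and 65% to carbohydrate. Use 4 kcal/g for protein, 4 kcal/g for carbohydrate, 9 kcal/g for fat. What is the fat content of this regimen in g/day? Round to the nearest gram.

Protein = 1.5 × 139.5 = 209.25 g → 209.25 × 4 = 837 kcal.
Non-protein calories = 1571 − 837 = 734 kcal.
Fat: 35% × 734 = 256.9 kcal; carbohydrate: 477.1 kcal.
Fat: 256.9 kcal ÷ 9 kcal/g = 28.5444 g.

29 g/day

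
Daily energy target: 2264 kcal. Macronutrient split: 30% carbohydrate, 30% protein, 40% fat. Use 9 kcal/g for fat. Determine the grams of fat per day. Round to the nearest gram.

101 g/day

Fat energy = 40% × 2264 = 905.6 kcal.
At 9 kcal/g: 905.6 ÷ 9 = 100.6222 g.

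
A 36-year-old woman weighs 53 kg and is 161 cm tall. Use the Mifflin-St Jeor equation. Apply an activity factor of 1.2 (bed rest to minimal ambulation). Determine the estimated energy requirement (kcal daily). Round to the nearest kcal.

1434 kcal daily

Mifflin-St Jeor (female): BMR = 10(53) + 6.25(161) − 5(36) − 161 = 530 + 1006.25 − 180 − 161 = 1195.25 kcal/day.
TEE = BMR × activity factor = 1195.25 × 1.2 = 1434.3 kcal/day.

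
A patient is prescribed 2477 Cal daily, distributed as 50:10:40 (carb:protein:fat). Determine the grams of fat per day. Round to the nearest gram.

Fat energy = 40% × 2477 = 990.8 kcal.
At 9 kcal/g: 990.8 ÷ 9 = 110.0889 g.

110 g/day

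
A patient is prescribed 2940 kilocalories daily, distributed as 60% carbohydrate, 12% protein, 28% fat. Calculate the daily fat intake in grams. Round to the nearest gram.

91 g/day

Fat energy = 28% × 2940 = 823.2 kcal.
At 9 kcal/g: 823.2 ÷ 9 = 91.4667 g.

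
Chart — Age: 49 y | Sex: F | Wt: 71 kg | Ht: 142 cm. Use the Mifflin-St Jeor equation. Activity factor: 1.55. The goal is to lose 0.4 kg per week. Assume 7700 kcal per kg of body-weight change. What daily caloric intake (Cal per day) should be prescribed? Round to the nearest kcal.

1407 Cal per day

Mifflin-St Jeor (female): BMR = 10(71) + 6.25(142) − 5(49) − 161 = 710 + 887.5 − 245 − 161 = 1191.5 kcal/day.
TEE = 1191.5 × 1.55 = 1846.825 kcal/day.
Required daily deficit = 0.4 × 7700 ÷ 7 = 440 kcal/day.
Target intake = 1846.825 − 440 = 1406.825 kcal/day.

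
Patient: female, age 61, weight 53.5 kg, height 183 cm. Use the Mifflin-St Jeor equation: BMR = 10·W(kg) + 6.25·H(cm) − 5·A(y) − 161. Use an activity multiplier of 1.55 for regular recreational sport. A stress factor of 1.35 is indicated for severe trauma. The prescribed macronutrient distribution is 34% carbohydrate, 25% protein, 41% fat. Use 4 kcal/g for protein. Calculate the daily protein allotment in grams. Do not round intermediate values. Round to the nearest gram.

159 g/day

Mifflin-St Jeor (female): BMR = 10(53.5) + 6.25(183) − 5(61) − 161 = 535 + 1143.75 − 305 − 161 = 1212.75 kcal/day.
TEE = 1212.75 × 1.55 = 1879.7625 kcal/day.
With stress factor 1.35: 1879.7625 × 1.35 = 2537.6794 kcal/day.
Protein energy = 25% × 2537.6794 = 634.4198 kcal.
Protein = 634.4198 ÷ 4 kcal/g = 158.605 g.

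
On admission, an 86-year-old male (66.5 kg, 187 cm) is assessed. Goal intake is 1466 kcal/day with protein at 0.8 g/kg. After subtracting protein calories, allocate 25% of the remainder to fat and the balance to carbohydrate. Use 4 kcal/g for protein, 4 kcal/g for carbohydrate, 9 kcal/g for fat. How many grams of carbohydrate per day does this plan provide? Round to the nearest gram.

235 g/day

Protein = 0.8 × 66.5 = 53.2 g → 53.2 × 4 = 212.8 kcal.
Non-protein calories = 1466 − 212.8 = 1253.2 kcal.
Fat: 25% × 1253.2 = 313.3 kcal; carbohydrate: 939.9 kcal.
Carbohydrate: 939.9 kcal ÷ 4 kcal/g = 234.975 g.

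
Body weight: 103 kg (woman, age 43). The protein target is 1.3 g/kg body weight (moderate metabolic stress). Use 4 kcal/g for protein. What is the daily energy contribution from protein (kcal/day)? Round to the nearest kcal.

536 kcal/day

Protein = 1.3 g/kg × 103 kg = 133.9 g/day.
Protein energy = 133.9 g × 4 kcal/g = 535.6 kcal/day.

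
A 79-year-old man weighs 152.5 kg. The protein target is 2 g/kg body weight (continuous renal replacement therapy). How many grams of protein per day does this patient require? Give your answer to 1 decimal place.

Protein = 2 g/kg × 152.5 kg = 305 g/day.

305.0 g/day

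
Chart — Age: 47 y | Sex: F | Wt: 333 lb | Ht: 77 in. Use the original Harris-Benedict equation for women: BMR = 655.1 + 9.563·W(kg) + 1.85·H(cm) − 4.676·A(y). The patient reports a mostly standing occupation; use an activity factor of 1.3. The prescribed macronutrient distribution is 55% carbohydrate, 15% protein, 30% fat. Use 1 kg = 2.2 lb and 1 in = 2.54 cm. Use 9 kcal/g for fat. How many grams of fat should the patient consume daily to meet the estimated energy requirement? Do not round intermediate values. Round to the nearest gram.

97 g/day

Convert to metric: weight = 333 ÷ 2.2 = 151.3636 kg; height = 77 × 2.54 = 195.58 cm.
Harris-Benedict: BMR = 655.1 + 9.563(151.3636) + 1.85(195.58) − 4.676(47) = 2244.6415 kcal/day.
TEE = 2244.6415 × 1.3 = 2918.0339 kcal/day.
Fat energy = 30% × 2918.0339 = 875.4102 kcal.
Fat = 875.4102 ÷ 9 kcal/g = 97.2678 g.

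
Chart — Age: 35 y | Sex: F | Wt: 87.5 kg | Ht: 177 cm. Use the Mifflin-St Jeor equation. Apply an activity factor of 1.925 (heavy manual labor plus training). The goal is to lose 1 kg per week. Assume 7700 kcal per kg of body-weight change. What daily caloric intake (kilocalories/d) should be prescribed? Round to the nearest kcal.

Mifflin-St Jeor (female): BMR = 10(87.5) + 6.25(177) − 5(35) − 161 = 875 + 1106.25 − 175 − 161 = 1645.25 kcal/day.
TEE = 1645.25 × 1.925 = 3167.1063 kcal/day.
Required daily deficit = 1 × 7700 ÷ 7 = 1100 kcal/day.
Target intake = 3167.1063 − 1100 = 2067.1063 kcal/day.

2067 kilocalories/d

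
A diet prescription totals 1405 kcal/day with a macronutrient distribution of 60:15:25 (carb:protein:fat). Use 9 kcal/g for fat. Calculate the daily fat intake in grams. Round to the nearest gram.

Fat energy = 25% × 1405 = 351.25 kcal.
At 9 kcal/g: 351.25 ÷ 9 = 39.0278 g.

39 g/day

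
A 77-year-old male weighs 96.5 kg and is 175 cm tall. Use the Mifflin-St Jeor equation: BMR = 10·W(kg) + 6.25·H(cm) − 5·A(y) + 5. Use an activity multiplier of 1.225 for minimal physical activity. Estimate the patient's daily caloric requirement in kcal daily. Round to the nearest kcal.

Mifflin-St Jeor (male): BMR = 10(96.5) + 6.25(175) − 5(77) + 5 = 965 + 1093.75 − 385 + 5 = 1678.75 kcal/day.
TEE = BMR × activity factor = 1678.75 × 1.225 = 2056.4688 kcal/day.

2056 kcal daily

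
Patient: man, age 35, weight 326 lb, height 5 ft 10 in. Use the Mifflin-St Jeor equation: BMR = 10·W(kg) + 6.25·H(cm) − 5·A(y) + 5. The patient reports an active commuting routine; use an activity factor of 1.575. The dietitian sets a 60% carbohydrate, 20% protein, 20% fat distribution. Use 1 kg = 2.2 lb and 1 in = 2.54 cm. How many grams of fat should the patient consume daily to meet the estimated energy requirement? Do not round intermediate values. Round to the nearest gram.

Convert to metric: weight = 326 ÷ 2.2 = 148.1818 kg; height = (5×12 + 10) × 2.54 = 70 × 2.54 = 177.8 cm.
Mifflin-St Jeor (male): BMR = 10(148.1818) + 6.25(177.8) − 5(35) + 5 = 1481.8182 + 1111.25 − 175 + 5 = 2423.0682 kcal/day.
TEE = 2423.0682 × 1.575 = 3816.3324 kcal/day.
Fat energy = 20% × 3816.3324 = 763.2665 kcal.
Fat = 763.2665 ÷ 9 kcal/g = 84.8074 g.

85 g/day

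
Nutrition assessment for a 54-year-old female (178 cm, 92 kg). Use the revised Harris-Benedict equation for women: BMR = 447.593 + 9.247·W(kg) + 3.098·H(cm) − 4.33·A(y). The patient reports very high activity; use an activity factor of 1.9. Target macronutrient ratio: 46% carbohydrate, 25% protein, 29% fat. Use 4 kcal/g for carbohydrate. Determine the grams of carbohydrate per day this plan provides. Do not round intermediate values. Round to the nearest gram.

353 g/day

Harris-Benedict: BMR = 447.593 + 9.247(92) + 3.098(178) − 4.33(54) = 1615.941 kcal/day.
TEE = 1615.941 × 1.9 = 3070.2879 kcal/day.
Carbohydrate energy = 46% × 3070.2879 = 1412.3324 kcal.
Carbohydrate = 1412.3324 ÷ 4 kcal/g = 353.0831 g.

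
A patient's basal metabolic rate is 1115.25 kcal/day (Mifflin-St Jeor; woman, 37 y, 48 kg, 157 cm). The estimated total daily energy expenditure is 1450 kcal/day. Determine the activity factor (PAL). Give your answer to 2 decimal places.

Activity factor = TEE ÷ BMR = 1450 ÷ 1115.25 = 1.3.

1.30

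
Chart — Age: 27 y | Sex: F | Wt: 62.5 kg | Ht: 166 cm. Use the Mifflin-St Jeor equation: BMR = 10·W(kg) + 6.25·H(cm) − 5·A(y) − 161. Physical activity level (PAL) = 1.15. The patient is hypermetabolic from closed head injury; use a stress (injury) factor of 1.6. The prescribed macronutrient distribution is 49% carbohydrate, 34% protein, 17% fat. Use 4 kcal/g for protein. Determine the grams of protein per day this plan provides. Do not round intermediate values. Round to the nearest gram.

214 g/day

Mifflin-St Jeor (female): BMR = 10(62.5) + 6.25(166) − 5(27) − 161 = 625 + 1037.5 − 135 − 161 = 1366.5 kcal/day.
TEE = 1366.5 × 1.15 = 1571.475 kcal/day.
With stress factor 1.6: 1571.475 × 1.6 = 2514.36 kcal/day.
Protein energy = 34% × 2514.36 = 854.8824 kcal.
Protein = 854.8824 ÷ 4 kcal/g = 213.7206 g.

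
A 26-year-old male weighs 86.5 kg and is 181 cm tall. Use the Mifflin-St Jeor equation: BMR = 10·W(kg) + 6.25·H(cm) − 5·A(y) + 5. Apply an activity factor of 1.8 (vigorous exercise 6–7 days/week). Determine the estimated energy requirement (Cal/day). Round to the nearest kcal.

3368 Cal/day

Mifflin-St Jeor (male): BMR = 10(86.5) + 6.25(181) − 5(26) + 5 = 865 + 1131.25 − 130 + 5 = 1871.25 kcal/day.
TEE = BMR × activity factor = 1871.25 × 1.8 = 3368.25 kcal/day.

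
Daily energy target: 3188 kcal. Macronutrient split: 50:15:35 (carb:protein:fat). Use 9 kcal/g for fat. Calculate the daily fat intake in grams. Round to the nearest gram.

Fat energy = 35% × 3188 = 1115.8 kcal.
At 9 kcal/g: 1115.8 ÷ 9 = 123.9778 g.

124 g/day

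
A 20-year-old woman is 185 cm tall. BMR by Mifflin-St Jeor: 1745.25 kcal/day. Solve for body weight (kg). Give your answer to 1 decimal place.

1745.25 = 10·W + 6.25(185) − 5(20) − 161
10·W = 1745.25 − 895.25 = 850, so W = 85 kg.

85.0 kg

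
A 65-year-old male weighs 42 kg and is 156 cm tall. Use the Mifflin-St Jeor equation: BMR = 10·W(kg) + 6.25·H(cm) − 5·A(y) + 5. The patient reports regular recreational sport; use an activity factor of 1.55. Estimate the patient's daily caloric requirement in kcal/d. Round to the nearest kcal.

Mifflin-St Jeor (male): BMR = 10(42) + 6.25(156) − 5(65) + 5 = 420 + 975 − 325 + 5 = 1075 kcal/day.
TEE = BMR × activity factor = 1075 × 1.55 = 1666.25 kcal/day.

1666 kcal/d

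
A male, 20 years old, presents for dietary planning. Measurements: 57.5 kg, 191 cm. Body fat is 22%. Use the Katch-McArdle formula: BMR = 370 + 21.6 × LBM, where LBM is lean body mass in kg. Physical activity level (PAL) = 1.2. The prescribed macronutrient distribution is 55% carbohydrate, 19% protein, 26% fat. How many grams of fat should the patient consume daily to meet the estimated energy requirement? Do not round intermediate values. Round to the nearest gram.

LBM = 57.5 × (1 − 0.22) = 44.85 kg. Katch-McArdle: BMR = 370 + 21.6 × 44.85 = 1338.76 kcal/day.
TEE = 1338.76 × 1.2 = 1606.512 kcal/day.
Fat energy = 26% × 1606.512 = 417.6931 kcal.
Fat = 417.6931 ÷ 9 kcal/g = 46.4103 g.

46 g/day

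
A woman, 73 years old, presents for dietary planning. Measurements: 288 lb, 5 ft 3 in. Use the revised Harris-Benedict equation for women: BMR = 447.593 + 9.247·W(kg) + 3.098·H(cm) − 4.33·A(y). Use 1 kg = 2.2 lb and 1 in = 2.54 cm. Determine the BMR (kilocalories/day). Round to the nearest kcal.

1838 kilocalories/day

Convert to metric: weight = 288 ÷ 2.2 = 130.9091 kg; height = (5×12 + 3) × 2.54 = 63 × 2.54 = 160.02 cm.
Harris-Benedict: BMR = 447.593 + 9.247(130.9091) + 3.098(160.02) − 4.33(73) = 1837.7613 kcal/day.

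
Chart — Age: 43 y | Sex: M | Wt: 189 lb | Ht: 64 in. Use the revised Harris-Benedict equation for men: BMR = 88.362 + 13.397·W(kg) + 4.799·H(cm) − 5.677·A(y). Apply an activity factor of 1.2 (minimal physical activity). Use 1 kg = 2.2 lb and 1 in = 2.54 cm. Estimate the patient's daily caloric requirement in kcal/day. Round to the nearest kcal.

2130 kcal/day

Convert to metric: weight = 189 ÷ 2.2 = 85.9091 kg; height = 64 × 2.54 = 162.56 cm.
Harris-Benedict: BMR = 88.362 + 13.397(85.9091) + 4.799(162.56) − 5.677(43) = 1775.3005 kcal/day.
TEE = BMR × activity factor = 1775.3005 × 1.2 = 2130.3606 kcal/day.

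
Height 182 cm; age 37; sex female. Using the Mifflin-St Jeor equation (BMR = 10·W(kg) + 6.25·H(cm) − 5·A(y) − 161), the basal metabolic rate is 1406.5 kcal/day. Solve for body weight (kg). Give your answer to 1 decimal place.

61.5 kg

1406.5 = 10·W + 6.25(182) − 5(37) − 161
10·W = 1406.5 − 791.5 = 615, so W = 61.5 kg.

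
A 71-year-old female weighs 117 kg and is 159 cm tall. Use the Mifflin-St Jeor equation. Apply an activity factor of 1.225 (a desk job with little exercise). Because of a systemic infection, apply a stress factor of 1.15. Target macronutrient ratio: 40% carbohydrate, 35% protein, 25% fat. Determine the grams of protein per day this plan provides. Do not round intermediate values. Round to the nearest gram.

203 g/day

Mifflin-St Jeor (female): BMR = 10(117) + 6.25(159) − 5(71) − 161 = 1170 + 993.75 − 355 − 161 = 1647.75 kcal/day.
TEE = 1647.75 × 1.225 = 2018.4938 kcal/day.
With stress factor 1.15: 2018.4938 × 1.15 = 2321.2678 kcal/day.
Protein energy = 35% × 2321.2678 = 812.4437 kcal.
Protein = 812.4437 ÷ 4 kcal/g = 203.1109 g.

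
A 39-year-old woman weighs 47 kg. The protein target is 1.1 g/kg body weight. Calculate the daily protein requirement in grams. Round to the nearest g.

52 g/day

Protein = 1.1 g/kg × 47 kg = 51.7 g/day.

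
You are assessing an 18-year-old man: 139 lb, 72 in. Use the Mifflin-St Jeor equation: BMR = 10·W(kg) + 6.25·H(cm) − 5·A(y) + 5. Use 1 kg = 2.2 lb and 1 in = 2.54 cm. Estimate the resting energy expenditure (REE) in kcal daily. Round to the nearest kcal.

1690 kcal daily

Convert to metric: weight = 139 ÷ 2.2 = 63.1818 kg; height = 72 × 2.54 = 182.88 cm.
Mifflin-St Jeor (male): BMR = 10(63.1818) + 6.25(182.88) − 5(18) + 5 = 631.8182 + 1143 − 90 + 5 = 1689.8182 kcal/day.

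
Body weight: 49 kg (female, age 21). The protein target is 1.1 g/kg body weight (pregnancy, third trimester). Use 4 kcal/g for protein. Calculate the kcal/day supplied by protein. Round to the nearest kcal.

Protein = 1.1 g/kg × 49 kg = 53.9 g/day.
Protein energy = 53.9 g × 4 kcal/g = 215.6 kcal/day.

216 kcal/day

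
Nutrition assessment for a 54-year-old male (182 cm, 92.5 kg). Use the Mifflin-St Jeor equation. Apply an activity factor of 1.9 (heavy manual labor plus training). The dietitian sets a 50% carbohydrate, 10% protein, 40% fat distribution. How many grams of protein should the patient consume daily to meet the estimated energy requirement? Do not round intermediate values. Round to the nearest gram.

85 g/day

Mifflin-St Jeor (male): BMR = 10(92.5) + 6.25(182) − 5(54) + 5 = 925 + 1137.5 − 270 + 5 = 1797.5 kcal/day.
TEE = 1797.5 × 1.9 = 3415.25 kcal/day.
Protein energy = 10% × 3415.25 = 341.525 kcal.
Protein = 341.525 ÷ 4 kcal/g = 85.3813 g.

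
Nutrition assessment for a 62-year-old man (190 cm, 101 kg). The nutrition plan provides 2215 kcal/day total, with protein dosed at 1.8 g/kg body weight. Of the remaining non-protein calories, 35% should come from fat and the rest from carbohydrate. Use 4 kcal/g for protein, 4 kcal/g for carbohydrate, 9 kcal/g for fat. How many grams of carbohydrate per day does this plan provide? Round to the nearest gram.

Protein = 1.8 × 101 = 181.8 g → 181.8 × 4 = 727.2 kcal.
Non-protein calories = 2215 − 727.2 = 1487.8 kcal.
Fat: 35% × 1487.8 = 520.73 kcal; carbohydrate: 967.07 kcal.
Carbohydrate: 967.07 kcal ÷ 4 kcal/g = 241.7675 g.

242 g/day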